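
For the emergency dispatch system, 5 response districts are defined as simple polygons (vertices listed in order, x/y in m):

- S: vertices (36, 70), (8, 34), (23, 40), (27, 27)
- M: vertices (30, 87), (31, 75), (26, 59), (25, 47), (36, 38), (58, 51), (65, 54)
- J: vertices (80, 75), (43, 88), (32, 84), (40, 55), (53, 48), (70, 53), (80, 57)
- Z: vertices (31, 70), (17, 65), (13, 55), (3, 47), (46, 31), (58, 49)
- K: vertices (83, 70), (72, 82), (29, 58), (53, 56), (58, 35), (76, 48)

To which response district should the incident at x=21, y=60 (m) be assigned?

Z

Cast a ray rightward from (21, 60). For each polygon, the edges (by vertex number in listed order) whose endpoints lie on opposite sides of y = 60, where each meets that height, and whether that is right or left of the point:
S: 1–2 at x≈28.2 (right), 4–1 at x≈33.9 (right) → 2 crossings.
M: 2–3 at x≈26.3 (right), 7–1 at x≈58.6 (right) → 2 crossings.
J: 3–4 at x≈38.6 (right), 7–1 at x≈80.0 (right) → 2 crossings.
Z: 2–3 at x≈15.0 (left), 6–1 at x≈43.9 (right) → 1 crossing.
K: 2–3 at x≈32.6 (right), 6–1 at x≈79.8 (right) → 2 crossings.
Only Z has an odd count, so the point is inside Z.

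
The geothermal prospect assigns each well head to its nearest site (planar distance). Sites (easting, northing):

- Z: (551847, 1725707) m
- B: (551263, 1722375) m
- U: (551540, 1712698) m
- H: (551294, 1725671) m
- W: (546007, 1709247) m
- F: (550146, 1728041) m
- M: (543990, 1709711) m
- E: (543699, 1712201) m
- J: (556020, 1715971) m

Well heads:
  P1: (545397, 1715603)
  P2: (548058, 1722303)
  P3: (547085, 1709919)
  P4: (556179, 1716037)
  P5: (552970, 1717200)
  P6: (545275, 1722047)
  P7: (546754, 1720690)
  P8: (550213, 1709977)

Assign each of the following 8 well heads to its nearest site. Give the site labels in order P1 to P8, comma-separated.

E, B, W, J, J, B, B, U

P1 → E (d²=14456808.00)
P2 → B (d²=10277209.00)
P3 → W (d²=1613668.00)
P4 → J (d²=29637.00)
P5 → J (d²=10812941.00)
P6 → B (d²=35963728.00)
P7 → B (d²=23170306.00)
P8 → U (d²=9164770.00)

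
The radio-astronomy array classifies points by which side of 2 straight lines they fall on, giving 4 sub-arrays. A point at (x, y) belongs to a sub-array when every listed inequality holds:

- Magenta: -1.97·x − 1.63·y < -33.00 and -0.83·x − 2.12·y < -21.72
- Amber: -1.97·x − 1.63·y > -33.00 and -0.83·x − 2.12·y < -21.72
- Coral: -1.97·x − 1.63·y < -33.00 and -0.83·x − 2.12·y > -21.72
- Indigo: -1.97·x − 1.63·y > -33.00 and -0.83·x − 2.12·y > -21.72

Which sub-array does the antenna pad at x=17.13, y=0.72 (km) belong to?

Coral

-1.97·17.13 − 1.63·0.72 = -34.920, which is < -33.00
-0.83·17.13 − 2.12·0.72 = -15.744, which is > -21.72
This sign pattern matches Coral.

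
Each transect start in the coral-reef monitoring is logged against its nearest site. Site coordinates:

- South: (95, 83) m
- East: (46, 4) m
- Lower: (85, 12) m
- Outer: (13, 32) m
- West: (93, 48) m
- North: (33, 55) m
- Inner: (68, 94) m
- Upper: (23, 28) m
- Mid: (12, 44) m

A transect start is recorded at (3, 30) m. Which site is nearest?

Outer

Squared distances to each site:
South: 11273.000; East: 2525.000; Lower: 7048.000; Outer: 104.000; West: 8424.000; North: 1525.000; Inner: 8321.000; Upper: 404.000; Mid: 277.000.
Minimum at Outer.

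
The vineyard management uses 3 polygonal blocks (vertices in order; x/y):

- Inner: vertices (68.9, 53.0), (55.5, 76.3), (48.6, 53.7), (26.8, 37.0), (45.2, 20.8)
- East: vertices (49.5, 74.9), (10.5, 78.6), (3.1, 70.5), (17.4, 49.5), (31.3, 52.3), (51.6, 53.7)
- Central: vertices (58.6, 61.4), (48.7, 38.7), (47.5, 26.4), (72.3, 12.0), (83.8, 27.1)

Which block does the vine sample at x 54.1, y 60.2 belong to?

Cast a ray rightward from (54.1, 60.2). For each polygon, the edges (by vertex number in listed order) whose endpoints lie on opposite sides of y = 60.2, where each meets that height, and whether that is right or left of the point:
Inner: 1–2 at x≈64.76 (right), 2–3 at x≈50.58 (left) → 1 crossing.
East: 3–4 at x≈10.11 (left), 6–1 at x≈50.96 (left) → 0 crossings.
Central: 1–2 at x≈58.08 (right), 5–1 at x≈59.48 (right) → 2 crossings.
Only Inner has an odd count, so the point is inside Inner.

Inner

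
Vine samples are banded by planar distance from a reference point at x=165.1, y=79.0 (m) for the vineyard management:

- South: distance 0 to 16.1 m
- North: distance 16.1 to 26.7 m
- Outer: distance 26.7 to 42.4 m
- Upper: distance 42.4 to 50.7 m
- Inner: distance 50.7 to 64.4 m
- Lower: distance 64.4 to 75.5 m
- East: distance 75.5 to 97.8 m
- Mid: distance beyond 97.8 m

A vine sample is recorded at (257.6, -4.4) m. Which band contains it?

Mid

Distance = √((257.6−165.1)² + (-4.4−79.0)²) = √(8556.250 + 6955.560) = 124.546 m.
97.8 ≤ 124.546 < ∞ → Mid.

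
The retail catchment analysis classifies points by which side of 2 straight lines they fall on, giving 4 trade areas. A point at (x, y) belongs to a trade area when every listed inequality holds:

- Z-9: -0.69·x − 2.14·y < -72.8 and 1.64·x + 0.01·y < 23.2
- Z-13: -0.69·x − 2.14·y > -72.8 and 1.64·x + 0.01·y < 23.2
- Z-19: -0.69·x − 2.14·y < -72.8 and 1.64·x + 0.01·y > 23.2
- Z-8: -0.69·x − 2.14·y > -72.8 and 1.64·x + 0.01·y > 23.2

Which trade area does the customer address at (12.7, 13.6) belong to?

-0.69·12.7 − 2.14·13.6 = -37.867, which is > -72.8
1.64·12.7 + 0.01·13.6 = 20.964, which is < 23.2
This sign pattern matches Z-13.

Z-13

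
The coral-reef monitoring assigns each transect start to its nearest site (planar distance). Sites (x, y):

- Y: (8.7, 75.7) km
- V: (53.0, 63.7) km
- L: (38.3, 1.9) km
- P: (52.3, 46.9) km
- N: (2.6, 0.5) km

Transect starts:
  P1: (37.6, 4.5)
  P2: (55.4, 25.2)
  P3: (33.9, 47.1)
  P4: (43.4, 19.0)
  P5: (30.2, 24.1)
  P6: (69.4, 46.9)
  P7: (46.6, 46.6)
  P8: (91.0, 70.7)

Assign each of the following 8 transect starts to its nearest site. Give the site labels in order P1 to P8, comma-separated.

P1 → L (d²=7.25)
P2 → P (d²=480.50)
P3 → P (d²=338.60)
P4 → L (d²=318.42)
P5 → L (d²=558.45)
P6 → P (d²=292.41)
P7 → P (d²=32.58)
P8 → V (d²=1493.00)

L, P, P, L, L, P, P, V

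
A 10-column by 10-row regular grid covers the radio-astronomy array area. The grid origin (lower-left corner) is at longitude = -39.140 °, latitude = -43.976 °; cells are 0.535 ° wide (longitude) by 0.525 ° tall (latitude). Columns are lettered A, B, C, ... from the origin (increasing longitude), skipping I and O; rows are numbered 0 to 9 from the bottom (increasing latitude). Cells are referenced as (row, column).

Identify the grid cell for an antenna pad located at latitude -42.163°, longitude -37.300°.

Column index: ⌊(-37.300 − -39.140) / 0.535⌋ = ⌊3.439⌋ = 3 → column D
Row offset from origin: ⌊(-42.163 − -43.976) / 0.525⌋ = ⌊3.453⌋ = 3 → row 3

(3, D)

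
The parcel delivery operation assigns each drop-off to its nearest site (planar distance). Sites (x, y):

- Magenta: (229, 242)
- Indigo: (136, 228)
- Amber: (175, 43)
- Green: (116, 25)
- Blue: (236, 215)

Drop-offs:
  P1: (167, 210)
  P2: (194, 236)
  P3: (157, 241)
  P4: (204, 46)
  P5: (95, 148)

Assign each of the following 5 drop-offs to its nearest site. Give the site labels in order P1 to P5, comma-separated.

Indigo, Magenta, Indigo, Amber, Indigo

P1 → Indigo (d²=1285.00)
P2 → Magenta (d²=1261.00)
P3 → Indigo (d²=610.00)
P4 → Amber (d²=850.00)
P5 → Indigo (d²=8081.00)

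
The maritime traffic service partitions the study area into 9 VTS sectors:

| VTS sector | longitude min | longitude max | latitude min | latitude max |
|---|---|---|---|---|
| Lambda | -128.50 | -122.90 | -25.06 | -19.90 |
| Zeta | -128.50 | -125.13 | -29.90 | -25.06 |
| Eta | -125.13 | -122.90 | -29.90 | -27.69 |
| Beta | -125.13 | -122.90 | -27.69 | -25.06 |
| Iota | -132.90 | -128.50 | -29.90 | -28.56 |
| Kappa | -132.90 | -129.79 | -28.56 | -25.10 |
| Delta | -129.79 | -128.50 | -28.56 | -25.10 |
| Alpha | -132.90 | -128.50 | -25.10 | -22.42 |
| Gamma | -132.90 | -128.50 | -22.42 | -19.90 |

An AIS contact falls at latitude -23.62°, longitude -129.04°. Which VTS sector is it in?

The point has longitude = -129.04 and latitude = -23.62.
Only Alpha satisfies -132.90 ≤ longitude ≤ -128.50 and -25.10 ≤ latitude ≤ -22.42.

Alpha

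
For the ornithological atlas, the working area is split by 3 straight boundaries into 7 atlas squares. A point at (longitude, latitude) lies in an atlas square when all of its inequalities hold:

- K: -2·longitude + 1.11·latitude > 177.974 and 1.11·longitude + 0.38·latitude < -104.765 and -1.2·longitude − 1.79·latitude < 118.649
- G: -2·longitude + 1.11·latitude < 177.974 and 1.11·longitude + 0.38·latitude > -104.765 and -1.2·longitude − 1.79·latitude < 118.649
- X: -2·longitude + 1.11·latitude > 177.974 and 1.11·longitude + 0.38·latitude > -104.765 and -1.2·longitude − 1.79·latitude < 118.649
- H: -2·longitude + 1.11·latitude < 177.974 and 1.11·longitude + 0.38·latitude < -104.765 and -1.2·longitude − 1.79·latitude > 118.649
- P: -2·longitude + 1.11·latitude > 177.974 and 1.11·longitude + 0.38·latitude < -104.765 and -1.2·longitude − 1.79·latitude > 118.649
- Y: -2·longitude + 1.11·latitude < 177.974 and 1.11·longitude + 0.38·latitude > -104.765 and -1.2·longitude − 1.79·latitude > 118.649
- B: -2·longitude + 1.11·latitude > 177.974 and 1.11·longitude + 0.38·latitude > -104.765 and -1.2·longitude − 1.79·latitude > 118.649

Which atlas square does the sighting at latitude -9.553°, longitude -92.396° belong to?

-2·-92.396 + 1.11·-9.553 = 174.188, which is < 177.974
1.11·-92.396 + 0.38·-9.553 = -106.190, which is < -104.765
-1.2·-92.396 − 1.79·-9.553 = 127.975, which is > 118.649
This sign pattern matches H.

H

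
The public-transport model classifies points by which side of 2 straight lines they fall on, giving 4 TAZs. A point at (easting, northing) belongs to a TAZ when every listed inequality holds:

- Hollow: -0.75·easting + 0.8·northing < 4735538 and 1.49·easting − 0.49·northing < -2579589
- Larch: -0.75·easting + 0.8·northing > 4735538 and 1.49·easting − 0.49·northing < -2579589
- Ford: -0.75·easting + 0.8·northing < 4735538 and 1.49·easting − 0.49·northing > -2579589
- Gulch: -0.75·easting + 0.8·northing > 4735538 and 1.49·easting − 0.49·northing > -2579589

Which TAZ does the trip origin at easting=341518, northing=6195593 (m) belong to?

Ford

-0.75·341518 + 0.8·6195593 = 4700335.900, which is < 4735538
1.49·341518 − 0.49·6195593 = -2526978.750, which is > -2579589
This sign pattern matches Ford.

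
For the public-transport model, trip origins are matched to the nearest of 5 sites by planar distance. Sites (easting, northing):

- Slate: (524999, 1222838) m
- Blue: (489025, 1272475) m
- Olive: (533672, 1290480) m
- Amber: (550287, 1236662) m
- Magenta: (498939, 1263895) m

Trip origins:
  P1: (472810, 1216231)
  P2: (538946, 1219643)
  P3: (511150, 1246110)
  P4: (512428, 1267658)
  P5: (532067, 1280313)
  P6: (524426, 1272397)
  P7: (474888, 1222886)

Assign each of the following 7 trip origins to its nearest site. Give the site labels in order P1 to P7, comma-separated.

P1 → Slate (d²=2767344170.00)
P2 → Slate (d²=204726834.00)
P3 → Magenta (d²=465414746.00)
P4 → Magenta (d²=196113290.00)
P5 → Olive (d²=105943914.00)
P6 → Olive (d²=412483405.00)
P7 → Magenta (d²=2260188682.00)

Slate, Slate, Magenta, Magenta, Olive, Olive, Magenta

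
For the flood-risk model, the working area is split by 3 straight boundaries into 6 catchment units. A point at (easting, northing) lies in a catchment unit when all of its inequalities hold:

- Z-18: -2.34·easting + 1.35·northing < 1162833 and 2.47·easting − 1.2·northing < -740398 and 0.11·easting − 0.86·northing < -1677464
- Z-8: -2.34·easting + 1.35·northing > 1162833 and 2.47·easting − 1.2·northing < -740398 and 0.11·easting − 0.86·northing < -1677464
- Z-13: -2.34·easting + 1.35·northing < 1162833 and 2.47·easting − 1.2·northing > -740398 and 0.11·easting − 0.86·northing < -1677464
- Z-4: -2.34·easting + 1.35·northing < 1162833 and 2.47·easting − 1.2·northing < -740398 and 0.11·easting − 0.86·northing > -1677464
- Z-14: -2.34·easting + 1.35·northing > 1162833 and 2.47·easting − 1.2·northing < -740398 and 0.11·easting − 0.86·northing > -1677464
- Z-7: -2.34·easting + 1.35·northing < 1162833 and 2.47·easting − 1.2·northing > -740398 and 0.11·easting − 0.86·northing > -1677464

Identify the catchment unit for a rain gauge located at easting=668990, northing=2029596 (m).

Z-14

-2.34·668990 + 1.35·2029596 = 1174518.000, which is > 1162833
2.47·668990 − 1.2·2029596 = -783109.900, which is < -740398
0.11·668990 − 0.86·2029596 = -1671863.660, which is > -1677464
This sign pattern matches Z-14.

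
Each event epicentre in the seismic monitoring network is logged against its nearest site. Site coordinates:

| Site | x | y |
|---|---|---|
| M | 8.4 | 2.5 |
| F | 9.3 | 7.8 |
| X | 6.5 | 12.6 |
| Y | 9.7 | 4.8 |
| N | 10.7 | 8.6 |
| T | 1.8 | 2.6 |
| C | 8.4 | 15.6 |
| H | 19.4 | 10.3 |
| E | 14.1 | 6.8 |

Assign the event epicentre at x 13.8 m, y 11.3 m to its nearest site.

N

Squared distances to each site:
M: 106.600; F: 32.500; X: 54.980; Y: 59.060; N: 16.900; T: 219.690; C: 47.650; H: 32.360; E: 20.340.
Minimum at N.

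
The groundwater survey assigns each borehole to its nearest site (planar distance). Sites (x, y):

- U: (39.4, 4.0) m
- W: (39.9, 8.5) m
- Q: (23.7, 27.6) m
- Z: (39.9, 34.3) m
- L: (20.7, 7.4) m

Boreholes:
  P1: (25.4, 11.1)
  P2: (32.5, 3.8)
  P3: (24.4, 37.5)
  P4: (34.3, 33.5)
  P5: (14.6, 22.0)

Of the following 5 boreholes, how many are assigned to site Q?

P1 → L
P2 → U
P3 → Q
P4 → Z
P5 → Q
2 of the 5 go to Q.

2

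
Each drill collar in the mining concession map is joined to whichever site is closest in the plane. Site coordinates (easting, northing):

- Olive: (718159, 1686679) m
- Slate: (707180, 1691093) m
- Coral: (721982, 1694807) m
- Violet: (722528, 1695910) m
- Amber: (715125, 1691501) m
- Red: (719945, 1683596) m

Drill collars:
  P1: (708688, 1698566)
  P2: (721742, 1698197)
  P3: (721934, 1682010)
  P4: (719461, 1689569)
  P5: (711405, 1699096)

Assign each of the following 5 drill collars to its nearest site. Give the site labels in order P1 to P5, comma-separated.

P1 → Slate (d²=58119793.00)
P2 → Violet (d²=5848165.00)
P3 → Red (d²=6471517.00)
P4 → Olive (d²=10047304.00)
P5 → Amber (d²=71522425.00)

Slate, Violet, Red, Olive, Amber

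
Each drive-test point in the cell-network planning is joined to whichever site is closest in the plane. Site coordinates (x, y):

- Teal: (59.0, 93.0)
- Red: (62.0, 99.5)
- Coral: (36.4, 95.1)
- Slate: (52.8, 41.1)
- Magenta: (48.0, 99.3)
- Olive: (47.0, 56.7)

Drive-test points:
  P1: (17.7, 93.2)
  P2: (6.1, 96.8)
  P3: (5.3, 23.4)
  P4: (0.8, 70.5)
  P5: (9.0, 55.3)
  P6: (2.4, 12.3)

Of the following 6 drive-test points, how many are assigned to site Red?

0

P1 → Coral
P2 → Coral
P3 → Slate
P4 → Coral
P5 → Olive
P6 → Slate
0 of the 6 go to Red.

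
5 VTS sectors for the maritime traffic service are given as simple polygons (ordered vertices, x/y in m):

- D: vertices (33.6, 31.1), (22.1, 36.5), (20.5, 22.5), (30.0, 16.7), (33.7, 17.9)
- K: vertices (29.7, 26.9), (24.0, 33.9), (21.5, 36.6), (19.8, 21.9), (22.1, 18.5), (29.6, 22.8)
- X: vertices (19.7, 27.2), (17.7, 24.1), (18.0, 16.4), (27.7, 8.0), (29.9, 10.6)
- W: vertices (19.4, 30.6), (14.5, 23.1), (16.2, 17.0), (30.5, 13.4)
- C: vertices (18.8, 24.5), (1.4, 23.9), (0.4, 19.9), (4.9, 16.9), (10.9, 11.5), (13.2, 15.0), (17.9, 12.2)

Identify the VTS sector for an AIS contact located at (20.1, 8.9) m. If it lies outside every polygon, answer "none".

Cast a ray rightward from (20.1, 8.9). For each polygon, the edges (by vertex number in listed order) whose endpoints lie on opposite sides of y = 8.9, where each meets that height, and whether that is right or left of the point:
D: no edge straddles that height → 0 crossings.
K: no edge straddles that height → 0 crossings.
X: 3–4 at x≈26.66 (right), 4–5 at x≈28.46 (right) → 2 crossings.
W: no edge straddles that height → 0 crossings.
C: no edge straddles that height → 0 crossings.
All counts are even, so the point lies outside every listed polygon.

none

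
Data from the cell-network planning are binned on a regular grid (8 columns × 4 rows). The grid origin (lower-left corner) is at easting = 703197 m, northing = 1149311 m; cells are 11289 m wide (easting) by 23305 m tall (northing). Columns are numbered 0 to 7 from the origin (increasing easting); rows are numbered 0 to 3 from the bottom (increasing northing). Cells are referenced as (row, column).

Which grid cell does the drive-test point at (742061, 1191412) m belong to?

(1, 3)

Column index: ⌊(742061 − 703197) / 11289⌋ = ⌊3.443⌋ = 3
Row offset from origin: ⌊(1191412 − 1149311) / 23305⌋ = ⌊1.807⌋ = 1 → row 1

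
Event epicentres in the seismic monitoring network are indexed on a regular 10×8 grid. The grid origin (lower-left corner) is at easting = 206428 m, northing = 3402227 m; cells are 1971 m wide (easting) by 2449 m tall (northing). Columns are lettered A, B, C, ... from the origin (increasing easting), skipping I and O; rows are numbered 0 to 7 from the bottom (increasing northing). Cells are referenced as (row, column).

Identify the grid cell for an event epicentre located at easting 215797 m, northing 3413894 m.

Column index: ⌊(215797 − 206428) / 1971⌋ = ⌊4.753⌋ = 4 → column E
Row offset from origin: ⌊(3413894 − 3402227) / 2449⌋ = ⌊4.764⌋ = 4 → row 4

(4, E)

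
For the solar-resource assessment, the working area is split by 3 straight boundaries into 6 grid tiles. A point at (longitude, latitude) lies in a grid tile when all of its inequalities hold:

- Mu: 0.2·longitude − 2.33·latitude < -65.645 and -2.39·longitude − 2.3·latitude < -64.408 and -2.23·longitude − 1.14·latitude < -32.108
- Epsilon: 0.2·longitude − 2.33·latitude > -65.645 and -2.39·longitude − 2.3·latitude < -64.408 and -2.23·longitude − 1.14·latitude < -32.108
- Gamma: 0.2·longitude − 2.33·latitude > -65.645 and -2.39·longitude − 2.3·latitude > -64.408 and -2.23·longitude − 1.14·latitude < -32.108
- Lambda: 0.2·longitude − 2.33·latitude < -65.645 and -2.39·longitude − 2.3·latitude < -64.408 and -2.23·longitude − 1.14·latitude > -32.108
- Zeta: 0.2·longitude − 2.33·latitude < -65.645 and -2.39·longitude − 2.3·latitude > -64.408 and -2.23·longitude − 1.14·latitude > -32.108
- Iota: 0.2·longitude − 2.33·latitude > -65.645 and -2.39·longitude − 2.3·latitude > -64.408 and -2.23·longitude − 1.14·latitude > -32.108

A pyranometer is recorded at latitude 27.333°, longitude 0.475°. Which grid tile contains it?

0.2·0.475 − 2.33·27.333 = -63.591, which is > -65.645
-2.39·0.475 − 2.3·27.333 = -64.001, which is > -64.408
-2.23·0.475 − 1.14·27.333 = -32.219, which is < -32.108
This sign pattern matches Gamma.

Gamma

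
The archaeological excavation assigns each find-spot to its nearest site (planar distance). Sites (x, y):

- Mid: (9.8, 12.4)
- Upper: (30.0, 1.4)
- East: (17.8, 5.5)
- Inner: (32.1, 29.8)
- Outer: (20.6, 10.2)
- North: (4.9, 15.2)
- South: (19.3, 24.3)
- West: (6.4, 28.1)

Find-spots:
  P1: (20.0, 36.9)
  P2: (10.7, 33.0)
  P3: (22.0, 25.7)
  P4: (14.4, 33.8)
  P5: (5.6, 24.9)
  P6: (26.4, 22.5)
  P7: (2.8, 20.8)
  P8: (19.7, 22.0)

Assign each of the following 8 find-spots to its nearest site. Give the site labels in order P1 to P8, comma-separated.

P1 → South (d²=159.25)
P2 → West (d²=42.50)
P3 → South (d²=9.25)
P4 → West (d²=96.49)
P5 → West (d²=10.88)
P6 → South (d²=53.65)
P7 → North (d²=35.77)
P8 → South (d²=5.45)

South, West, South, West, West, South, North, South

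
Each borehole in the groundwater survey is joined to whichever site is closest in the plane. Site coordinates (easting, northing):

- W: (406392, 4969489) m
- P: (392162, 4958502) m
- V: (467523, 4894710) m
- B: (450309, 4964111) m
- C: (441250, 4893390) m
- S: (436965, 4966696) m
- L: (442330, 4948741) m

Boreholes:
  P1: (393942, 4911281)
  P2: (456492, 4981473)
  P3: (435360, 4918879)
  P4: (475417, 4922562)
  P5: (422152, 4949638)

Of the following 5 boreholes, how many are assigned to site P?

1

P1 → P
P2 → B
P3 → C
P4 → V
P5 → L
1 of the 5 goes to P.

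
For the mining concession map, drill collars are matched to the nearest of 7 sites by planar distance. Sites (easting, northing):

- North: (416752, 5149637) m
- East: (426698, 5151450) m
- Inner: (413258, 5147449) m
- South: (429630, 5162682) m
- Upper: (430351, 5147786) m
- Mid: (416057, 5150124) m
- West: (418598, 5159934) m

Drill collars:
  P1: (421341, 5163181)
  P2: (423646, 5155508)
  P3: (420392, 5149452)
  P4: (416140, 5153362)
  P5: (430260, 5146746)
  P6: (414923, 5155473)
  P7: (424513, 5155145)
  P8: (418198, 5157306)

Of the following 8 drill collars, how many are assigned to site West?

P1 → West
P2 → East
P3 → North
P4 → Mid
P5 → Upper
P6 → Mid
P7 → East
P8 → West
2 of the 8 go to West.

2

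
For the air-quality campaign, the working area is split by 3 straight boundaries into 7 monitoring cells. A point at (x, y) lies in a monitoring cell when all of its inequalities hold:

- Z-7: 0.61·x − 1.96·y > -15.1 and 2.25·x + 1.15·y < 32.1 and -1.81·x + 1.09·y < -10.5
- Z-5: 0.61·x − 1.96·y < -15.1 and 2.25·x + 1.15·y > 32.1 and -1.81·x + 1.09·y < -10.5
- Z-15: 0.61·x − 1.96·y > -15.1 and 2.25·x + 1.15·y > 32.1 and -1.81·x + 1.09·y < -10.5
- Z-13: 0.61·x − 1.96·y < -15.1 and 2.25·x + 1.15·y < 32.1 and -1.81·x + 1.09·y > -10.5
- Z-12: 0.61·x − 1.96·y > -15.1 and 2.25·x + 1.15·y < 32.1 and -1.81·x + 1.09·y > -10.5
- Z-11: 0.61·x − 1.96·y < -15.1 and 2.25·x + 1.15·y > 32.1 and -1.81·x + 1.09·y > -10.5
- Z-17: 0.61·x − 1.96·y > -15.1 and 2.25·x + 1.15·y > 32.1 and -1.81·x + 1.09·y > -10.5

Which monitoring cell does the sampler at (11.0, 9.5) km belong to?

0.61·11.0 − 1.96·9.5 = -11.910, which is > -15.1
2.25·11.0 + 1.15·9.5 = 35.675, which is > 32.1
-1.81·11.0 + 1.09·9.5 = -9.555, which is > -10.5
This sign pattern matches Z-17.

Z-17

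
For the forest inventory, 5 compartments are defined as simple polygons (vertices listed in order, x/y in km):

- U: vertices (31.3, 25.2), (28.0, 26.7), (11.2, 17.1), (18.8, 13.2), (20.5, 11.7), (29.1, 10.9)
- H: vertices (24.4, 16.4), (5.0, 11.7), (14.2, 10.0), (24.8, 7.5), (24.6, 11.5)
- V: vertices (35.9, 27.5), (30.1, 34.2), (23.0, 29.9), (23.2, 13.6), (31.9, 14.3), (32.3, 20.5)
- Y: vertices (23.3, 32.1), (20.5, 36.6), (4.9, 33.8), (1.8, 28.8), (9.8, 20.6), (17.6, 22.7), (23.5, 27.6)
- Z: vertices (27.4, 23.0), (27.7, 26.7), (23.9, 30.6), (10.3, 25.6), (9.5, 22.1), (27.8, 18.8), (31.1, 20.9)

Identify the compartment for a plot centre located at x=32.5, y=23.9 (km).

Cast a ray rightward from (32.5, 23.9). For each polygon, the edges (by vertex number in listed order) whose endpoints lie on opposite sides of y = 23.9, where each meets that height, and whether that is right or left of the point:
U: 2–3 at x≈23.10 (left), 6–1 at x≈31.10 (left) → 0 crossings.
H: no edge straddles that height → 0 crossings.
V: 3–4 at x≈23.07 (left), 6–1 at x≈34.05 (right) → 1 crossing.
Y: 4–5 at x≈6.58 (left), 6–7 at x≈19.04 (left) → 0 crossings.
Z: 1–2 at x≈27.47 (left), 4–5 at x≈9.91 (left) → 0 crossings.
Only V has an odd count, so the point is inside V.

V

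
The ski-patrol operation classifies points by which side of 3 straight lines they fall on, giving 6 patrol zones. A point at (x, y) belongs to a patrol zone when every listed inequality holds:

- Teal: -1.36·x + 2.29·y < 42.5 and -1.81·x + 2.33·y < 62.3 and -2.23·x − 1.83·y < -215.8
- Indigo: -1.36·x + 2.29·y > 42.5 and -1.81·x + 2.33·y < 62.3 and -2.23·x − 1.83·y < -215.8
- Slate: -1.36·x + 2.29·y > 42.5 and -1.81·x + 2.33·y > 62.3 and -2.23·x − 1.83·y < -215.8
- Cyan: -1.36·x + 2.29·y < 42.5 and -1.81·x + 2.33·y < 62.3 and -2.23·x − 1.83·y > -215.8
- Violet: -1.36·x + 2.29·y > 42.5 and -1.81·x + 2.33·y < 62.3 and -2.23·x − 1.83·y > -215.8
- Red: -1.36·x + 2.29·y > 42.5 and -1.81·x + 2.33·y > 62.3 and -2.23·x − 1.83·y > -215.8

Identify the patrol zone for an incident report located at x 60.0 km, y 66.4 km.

Indigo

-1.36·60.0 + 2.29·66.4 = 70.456, which is > 42.5
-1.81·60.0 + 2.33·66.4 = 46.112, which is < 62.3
-2.23·60.0 − 1.83·66.4 = -255.312, which is < -215.8
This sign pattern matches Indigo.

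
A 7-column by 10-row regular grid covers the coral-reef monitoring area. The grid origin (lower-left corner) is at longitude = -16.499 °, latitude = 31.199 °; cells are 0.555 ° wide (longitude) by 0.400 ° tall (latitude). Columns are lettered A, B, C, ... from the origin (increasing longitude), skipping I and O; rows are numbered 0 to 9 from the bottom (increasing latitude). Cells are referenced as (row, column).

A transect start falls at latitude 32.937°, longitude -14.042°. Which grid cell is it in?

(4, E)

Column index: ⌊(-14.042 − -16.499) / 0.555⌋ = ⌊4.427⌋ = 4 → column E
Row offset from origin: ⌊(32.937 − 31.199) / 0.400⌋ = ⌊4.345⌋ = 4 → row 4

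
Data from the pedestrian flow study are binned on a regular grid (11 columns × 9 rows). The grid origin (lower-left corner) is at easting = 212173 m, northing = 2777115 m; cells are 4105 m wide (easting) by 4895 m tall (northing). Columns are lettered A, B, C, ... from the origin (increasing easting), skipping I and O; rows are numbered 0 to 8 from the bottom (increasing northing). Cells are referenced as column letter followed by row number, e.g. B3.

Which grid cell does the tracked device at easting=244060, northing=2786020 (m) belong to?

H1

Column index: ⌊(244060 − 212173) / 4105⌋ = ⌊7.768⌋ = 7 → column H
Row offset from origin: ⌊(2786020 − 2777115) / 4895⌋ = ⌊1.819⌋ = 1 → row 1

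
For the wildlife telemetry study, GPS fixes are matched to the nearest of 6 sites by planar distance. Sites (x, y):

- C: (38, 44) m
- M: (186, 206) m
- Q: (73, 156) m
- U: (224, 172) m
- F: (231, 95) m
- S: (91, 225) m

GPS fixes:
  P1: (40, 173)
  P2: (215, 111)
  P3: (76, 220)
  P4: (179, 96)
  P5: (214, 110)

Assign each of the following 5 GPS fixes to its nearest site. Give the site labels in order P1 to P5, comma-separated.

Q, F, S, F, F

P1 → Q (d²=1378.00)
P2 → F (d²=512.00)
P3 → S (d²=250.00)
P4 → F (d²=2705.00)
P5 → F (d²=514.00)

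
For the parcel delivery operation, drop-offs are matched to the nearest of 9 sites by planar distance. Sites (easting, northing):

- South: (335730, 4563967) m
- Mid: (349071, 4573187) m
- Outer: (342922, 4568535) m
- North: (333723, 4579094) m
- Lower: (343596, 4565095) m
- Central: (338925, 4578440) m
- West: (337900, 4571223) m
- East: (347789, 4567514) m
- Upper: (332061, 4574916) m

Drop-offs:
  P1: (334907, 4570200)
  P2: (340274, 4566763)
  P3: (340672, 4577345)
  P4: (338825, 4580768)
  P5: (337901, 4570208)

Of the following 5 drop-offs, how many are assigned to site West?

P1 → West
P2 → Outer
P3 → Central
P4 → Central
P5 → West
2 of the 5 go to West.

2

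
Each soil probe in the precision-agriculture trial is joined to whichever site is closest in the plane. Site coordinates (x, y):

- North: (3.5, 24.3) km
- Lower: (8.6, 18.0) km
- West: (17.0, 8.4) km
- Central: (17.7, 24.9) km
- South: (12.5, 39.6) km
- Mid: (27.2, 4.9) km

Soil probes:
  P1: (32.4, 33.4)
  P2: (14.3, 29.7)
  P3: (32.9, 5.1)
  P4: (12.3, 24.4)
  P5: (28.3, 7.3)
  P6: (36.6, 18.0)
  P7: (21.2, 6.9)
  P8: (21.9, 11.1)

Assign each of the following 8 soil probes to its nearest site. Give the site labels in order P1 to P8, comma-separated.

Central, Central, Mid, Central, Mid, Mid, West, West

P1 → Central (d²=288.34)
P2 → Central (d²=34.60)
P3 → Mid (d²=32.53)
P4 → Central (d²=29.41)
P5 → Mid (d²=6.97)
P6 → Mid (d²=259.97)
P7 → West (d²=19.89)
P8 → West (d²=31.30)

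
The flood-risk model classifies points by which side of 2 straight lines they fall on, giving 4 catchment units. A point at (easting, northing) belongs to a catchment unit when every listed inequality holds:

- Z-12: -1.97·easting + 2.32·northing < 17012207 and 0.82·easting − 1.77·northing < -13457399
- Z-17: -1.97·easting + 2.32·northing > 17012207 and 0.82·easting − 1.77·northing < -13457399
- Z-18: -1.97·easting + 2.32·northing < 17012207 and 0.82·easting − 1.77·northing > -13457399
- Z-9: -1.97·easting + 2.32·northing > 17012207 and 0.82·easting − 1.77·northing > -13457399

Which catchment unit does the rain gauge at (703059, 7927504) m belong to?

Z-18

-1.97·703059 + 2.32·7927504 = 17006783.050, which is < 17012207
0.82·703059 − 1.77·7927504 = -13455173.700, which is > -13457399
This sign pattern matches Z-18.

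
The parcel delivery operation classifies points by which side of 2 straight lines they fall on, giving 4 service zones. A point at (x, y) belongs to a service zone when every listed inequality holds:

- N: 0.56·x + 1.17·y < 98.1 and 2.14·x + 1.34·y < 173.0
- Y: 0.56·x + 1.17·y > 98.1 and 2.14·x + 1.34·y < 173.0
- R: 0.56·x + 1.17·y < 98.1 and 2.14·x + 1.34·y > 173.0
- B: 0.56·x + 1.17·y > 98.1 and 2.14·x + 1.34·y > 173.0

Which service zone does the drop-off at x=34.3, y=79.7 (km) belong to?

0.56·34.3 + 1.17·79.7 = 112.457, which is > 98.1
2.14·34.3 + 1.34·79.7 = 180.200, which is > 173.0
This sign pattern matches B.

B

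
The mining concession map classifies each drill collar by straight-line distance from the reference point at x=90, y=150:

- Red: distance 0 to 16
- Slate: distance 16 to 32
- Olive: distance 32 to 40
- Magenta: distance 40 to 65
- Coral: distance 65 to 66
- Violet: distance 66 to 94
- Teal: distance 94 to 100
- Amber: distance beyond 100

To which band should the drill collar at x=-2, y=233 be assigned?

Distance = √((-2−90)² + (233−150)²) = √(8464.000 + 6889.000) = 123.907.
100 ≤ 123.907 < ∞ → Amber.

Amber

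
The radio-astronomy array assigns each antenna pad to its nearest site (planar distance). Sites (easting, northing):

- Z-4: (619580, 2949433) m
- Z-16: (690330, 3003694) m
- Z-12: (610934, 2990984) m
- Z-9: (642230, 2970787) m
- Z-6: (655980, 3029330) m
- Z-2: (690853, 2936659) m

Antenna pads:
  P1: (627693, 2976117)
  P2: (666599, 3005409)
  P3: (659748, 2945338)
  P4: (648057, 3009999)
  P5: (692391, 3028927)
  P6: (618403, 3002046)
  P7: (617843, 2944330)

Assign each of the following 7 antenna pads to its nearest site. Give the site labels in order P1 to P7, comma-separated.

P1 → Z-9 (d²=239733269.00)
P2 → Z-16 (d²=566101586.00)
P3 → Z-9 (d²=954531925.00)
P4 → Z-6 (d²=436461490.00)
P5 → Z-16 (d²=640952010.00)
P6 → Z-12 (d²=178153805.00)
P7 → Z-4 (d²=29057778.00)

Z-9, Z-16, Z-9, Z-6, Z-16, Z-12, Z-4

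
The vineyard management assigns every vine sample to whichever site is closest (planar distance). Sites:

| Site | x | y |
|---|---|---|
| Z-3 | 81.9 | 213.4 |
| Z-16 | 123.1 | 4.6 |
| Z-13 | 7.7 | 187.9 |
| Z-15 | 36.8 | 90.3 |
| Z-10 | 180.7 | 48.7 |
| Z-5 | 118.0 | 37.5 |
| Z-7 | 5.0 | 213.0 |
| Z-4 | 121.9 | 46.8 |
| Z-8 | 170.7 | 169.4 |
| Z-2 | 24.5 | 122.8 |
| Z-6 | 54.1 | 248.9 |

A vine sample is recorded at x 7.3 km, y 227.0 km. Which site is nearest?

Squared distances to each site:
Z-3: 5750.120; Z-16: 62871.400; Z-13: 1528.970; Z-15: 19557.140; Z-10: 61858.450; Z-5: 48164.740; Z-7: 201.290; Z-4: 45605.200; Z-8: 30017.320; Z-2: 11153.480; Z-6: 2669.850.
Minimum at Z-7.

Z-7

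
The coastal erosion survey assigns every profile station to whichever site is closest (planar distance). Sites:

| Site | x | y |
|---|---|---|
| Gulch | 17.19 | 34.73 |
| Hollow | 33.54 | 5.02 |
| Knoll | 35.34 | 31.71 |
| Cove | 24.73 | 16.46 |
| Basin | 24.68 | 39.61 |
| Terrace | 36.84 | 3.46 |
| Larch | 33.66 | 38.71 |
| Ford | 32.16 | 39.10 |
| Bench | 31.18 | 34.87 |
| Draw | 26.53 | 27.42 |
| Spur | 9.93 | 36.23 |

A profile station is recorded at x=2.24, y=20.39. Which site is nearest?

Spur

Squared distances to each site:
Gulch: 429.138; Hollow: 1215.927; Knoll: 1223.752; Cove: 521.245; Basin: 872.962; Terrace: 1483.785; Larch: 1322.839; Ford: 1245.270; Bench: 1047.194; Draw: 639.425; Spur: 310.042.
Minimum at Spur.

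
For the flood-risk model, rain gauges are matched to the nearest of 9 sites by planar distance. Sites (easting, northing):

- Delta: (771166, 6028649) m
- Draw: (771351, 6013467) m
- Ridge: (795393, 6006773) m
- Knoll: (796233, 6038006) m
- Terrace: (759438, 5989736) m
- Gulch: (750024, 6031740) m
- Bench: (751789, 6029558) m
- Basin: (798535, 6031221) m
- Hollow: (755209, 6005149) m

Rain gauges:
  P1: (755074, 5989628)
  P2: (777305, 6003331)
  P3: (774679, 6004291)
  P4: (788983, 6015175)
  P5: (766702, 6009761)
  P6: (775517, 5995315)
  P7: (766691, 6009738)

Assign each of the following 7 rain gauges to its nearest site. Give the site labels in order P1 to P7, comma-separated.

Terrace, Draw, Draw, Ridge, Draw, Terrace, Draw

P1 → Terrace (d²=19056160.00)
P2 → Draw (d²=138188612.00)
P3 → Draw (d²=95274560.00)
P4 → Ridge (d²=111681704.00)
P5 → Draw (d²=35347637.00)
P6 → Terrace (d²=289659482.00)
P7 → Draw (d²=35621041.00)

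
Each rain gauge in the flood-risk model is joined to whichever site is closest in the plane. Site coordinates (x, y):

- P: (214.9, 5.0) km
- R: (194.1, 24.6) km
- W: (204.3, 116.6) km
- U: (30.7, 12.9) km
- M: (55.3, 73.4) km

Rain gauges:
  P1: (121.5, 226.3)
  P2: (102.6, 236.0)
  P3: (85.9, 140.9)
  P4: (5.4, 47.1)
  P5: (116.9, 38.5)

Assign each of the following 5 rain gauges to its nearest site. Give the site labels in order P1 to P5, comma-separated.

W, W, M, U, M

P1 → W (d²=18889.93)
P2 → W (d²=24599.25)
P3 → M (d²=5492.61)
P4 → U (d²=1809.73)
P5 → M (d²=5012.57)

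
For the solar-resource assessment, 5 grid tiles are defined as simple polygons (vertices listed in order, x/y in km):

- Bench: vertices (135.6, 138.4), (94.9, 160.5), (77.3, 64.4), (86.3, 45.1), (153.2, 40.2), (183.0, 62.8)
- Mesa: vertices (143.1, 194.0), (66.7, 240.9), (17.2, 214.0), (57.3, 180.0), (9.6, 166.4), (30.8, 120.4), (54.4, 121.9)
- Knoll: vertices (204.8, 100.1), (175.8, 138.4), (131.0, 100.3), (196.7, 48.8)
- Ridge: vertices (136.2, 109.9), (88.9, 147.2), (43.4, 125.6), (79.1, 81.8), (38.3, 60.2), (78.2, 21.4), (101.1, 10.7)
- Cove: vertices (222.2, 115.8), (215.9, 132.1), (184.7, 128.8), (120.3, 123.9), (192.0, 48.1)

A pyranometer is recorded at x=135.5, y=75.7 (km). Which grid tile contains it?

Bench

Cast a ray rightward from (135.5, 75.7). For each polygon, the edges (by vertex number in listed order) whose endpoints lie on opposite sides of y = 75.7, where each meets that height, and whether that is right or left of the point:
Bench: 2–3 at x≈79.37 (left), 6–1 at x≈174.91 (right) → 1 crossing.
Mesa: no edge straddles that height → 0 crossings.
Knoll: 3–4 at x≈162.38 (right), 4–1 at x≈200.95 (right) → 2 crossings.
Ridge: 4–5 at x≈67.58 (left), 7–1 at x≈124.10 (left) → 0 crossings.
Cove: 4–5 at x≈165.89 (right), 5–1 at x≈204.31 (right) → 2 crossings.
Only Bench has an odd count, so the point is inside Bench.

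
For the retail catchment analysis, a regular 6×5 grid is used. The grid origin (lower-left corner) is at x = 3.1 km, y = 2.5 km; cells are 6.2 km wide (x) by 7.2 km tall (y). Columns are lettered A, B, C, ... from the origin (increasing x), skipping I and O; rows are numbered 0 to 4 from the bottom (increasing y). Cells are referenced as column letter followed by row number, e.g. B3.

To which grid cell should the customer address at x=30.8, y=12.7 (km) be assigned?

Column index: ⌊(30.8 − 3.1) / 6.2⌋ = ⌊4.468⌋ = 4 → column E
Row offset from origin: ⌊(12.7 − 2.5) / 7.2⌋ = ⌊1.417⌋ = 1 → row 1

E1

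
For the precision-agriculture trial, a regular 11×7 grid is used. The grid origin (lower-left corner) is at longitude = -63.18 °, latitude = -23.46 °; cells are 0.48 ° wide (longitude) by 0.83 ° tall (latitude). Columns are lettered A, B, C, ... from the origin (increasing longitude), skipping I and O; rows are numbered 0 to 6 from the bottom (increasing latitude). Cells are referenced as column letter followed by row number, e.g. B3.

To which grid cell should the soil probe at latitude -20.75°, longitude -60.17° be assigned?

Column index: ⌊(-60.17 − -63.18) / 0.48⌋ = ⌊6.271⌋ = 6 → column G
Row offset from origin: ⌊(-20.75 − -23.46) / 0.83⌋ = ⌊3.265⌋ = 3 → row 3

G3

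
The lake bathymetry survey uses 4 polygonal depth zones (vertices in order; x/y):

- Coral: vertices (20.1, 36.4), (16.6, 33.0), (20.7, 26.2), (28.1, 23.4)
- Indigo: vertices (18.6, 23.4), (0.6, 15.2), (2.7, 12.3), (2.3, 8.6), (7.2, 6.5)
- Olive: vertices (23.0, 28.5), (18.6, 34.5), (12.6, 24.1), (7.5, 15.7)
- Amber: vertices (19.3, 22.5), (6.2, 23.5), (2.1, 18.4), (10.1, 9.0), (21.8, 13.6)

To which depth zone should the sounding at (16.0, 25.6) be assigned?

Cast a ray rightward from (16.0, 25.6). For each polygon, the edges (by vertex number in listed order) whose endpoints lie on opposite sides of y = 25.6, where each meets that height, and whether that is right or left of the point:
Coral: 3–4 at x≈22.29 (right), 4–1 at x≈26.75 (right) → 2 crossings.
Indigo: no edge straddles that height → 0 crossings.
Olive: 2–3 at x≈13.47 (left), 4–1 at x≈19.49 (right) → 1 crossing.
Amber: no edge straddles that height → 0 crossings.
Only Olive has an odd count, so the point is inside Olive.

Olive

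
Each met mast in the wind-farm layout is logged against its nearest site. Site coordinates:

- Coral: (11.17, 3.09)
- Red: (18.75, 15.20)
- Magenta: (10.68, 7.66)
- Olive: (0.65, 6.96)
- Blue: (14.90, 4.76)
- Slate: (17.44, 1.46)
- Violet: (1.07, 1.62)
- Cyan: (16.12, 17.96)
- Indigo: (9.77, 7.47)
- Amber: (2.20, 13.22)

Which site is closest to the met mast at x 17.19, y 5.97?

Blue

Squared distances to each site:
Coral: 44.535; Red: 87.627; Magenta: 45.236; Olive: 274.552; Blue: 6.708; Slate: 20.403; Violet: 278.777; Cyan: 144.905; Indigo: 57.306; Amber: 277.263.
Minimum at Blue.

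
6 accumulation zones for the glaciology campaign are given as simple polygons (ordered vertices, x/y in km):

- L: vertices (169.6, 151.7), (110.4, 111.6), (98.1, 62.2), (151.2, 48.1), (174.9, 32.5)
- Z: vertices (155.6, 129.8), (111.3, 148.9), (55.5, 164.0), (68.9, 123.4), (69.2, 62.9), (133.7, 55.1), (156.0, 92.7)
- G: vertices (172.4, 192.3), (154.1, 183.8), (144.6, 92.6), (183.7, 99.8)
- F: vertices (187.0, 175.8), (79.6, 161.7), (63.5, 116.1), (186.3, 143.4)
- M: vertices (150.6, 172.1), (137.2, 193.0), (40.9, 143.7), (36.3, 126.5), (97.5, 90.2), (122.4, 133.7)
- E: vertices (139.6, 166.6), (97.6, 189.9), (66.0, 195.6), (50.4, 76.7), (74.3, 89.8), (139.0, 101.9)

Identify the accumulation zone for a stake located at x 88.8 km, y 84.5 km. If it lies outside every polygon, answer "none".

Cast a ray rightward from (88.8, 84.5). For each polygon, the edges (by vertex number in listed order) whose endpoints lie on opposite sides of y = 84.5, where each meets that height, and whether that is right or left of the point:
L: 2–3 at x≈103.65 (right), 5–1 at x≈172.59 (right) → 2 crossings.
Z: 4–5 at x≈69.09 (left), 6–7 at x≈151.14 (right) → 1 crossing.
G: no edge straddles that height → 0 crossings.
F: no edge straddles that height → 0 crossings.
M: no edge straddles that height → 0 crossings.
E: 3–4 at x≈51.42 (left), 4–5 at x≈64.63 (left) → 0 crossings.
Only Z has an odd count, so the point is inside Z.

Z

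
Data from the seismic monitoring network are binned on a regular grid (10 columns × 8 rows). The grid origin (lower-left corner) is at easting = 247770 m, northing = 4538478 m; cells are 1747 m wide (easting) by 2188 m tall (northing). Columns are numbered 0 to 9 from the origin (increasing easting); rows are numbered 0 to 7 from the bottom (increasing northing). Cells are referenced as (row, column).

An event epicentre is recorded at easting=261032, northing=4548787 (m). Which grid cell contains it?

Column index: ⌊(261032 − 247770) / 1747⌋ = ⌊7.591⌋ = 7
Row offset from origin: ⌊(4548787 − 4538478) / 2188⌋ = ⌊4.712⌋ = 4 → row 4

(4, 7)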